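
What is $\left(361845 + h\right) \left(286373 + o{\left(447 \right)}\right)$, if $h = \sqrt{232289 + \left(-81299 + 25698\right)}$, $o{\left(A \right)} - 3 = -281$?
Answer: $103522045275 + 3433140 \sqrt{1227} \approx 1.0364 \cdot 10^{11}$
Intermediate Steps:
$o{\left(A \right)} = -278$ ($o{\left(A \right)} = 3 - 281 = -278$)
$h = 12 \sqrt{1227}$ ($h = \sqrt{232289 - 55601} = \sqrt{176688} = 12 \sqrt{1227} \approx 420.34$)
$\left(361845 + h\right) \left(286373 + o{\left(447 \right)}\right) = \left(361845 + 12 \sqrt{1227}\right) \left(286373 - 278\right) = \left(361845 + 12 \sqrt{1227}\right) 286095 = 103522045275 + 3433140 \sqrt{1227}$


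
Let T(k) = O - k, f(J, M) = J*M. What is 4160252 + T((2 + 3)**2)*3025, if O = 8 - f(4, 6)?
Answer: 4036227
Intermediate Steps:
O = -16 (O = 8 - 4*6 = 8 - 1*24 = 8 - 24 = -16)
T(k) = -16 - k
4160252 + T((2 + 3)**2)*3025 = 4160252 + (-16 - (2 + 3)**2)*3025 = 4160252 + (-16 - 1*5**2)*3025 = 4160252 + (-16 - 1*25)*3025 = 4160252 + (-16 - 25)*3025 = 4160252 - 41*3025 = 4160252 - 124025 = 4036227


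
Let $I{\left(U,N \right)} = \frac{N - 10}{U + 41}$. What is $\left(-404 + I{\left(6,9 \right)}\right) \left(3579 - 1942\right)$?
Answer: $- \frac{31084993}{47} \approx -6.6138 \cdot 10^{5}$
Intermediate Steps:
$I{\left(U,N \right)} = \frac{-10 + N}{41 + U}$
$\left(-404 + I{\left(6,9 \right)}\right) \left(3579 - 1942\right) = \left(-404 + \frac{-10 + 9}{41 + 6}\right) \left(3579 - 1942\right) = \left(-404 + \frac{1}{47} \left(-1\right)\right) 1637 = \left(-404 - \frac{1}{47}\right) 1637 = \left(- \frac{18989}{47}\right) 1637 = - \frac{31084993}{47}$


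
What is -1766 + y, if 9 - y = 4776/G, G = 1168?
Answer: -257119/146 ≈ -1761.1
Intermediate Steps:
y = 717/146 (y = 9 - 4776/1168 = 9 - 1*597/146 = 9 - 597/146 = 717/146 ≈ 4.9110)
-1766 + y = -1766 + 717/146 = -257119/146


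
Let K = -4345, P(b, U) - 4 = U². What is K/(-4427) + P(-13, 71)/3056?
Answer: 35612535/13528912 ≈ 2.6323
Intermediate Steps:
P(b, U) = 4 + U²
K/(-4427) + P(-13, 71)/3056 = -4345/(-4427) + (4 + 71²)/3056 = -4345*(-1/4427) + (4 + 5041)*(1/3056) = 4345/4427 + 5045*(1/3056) = 4345/4427 + 5045/3056 = 35612535/13528912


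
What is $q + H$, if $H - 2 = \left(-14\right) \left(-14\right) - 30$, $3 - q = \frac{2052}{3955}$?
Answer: $\frac{674253}{3955} \approx 170.48$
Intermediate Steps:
$q = \frac{9813}{3955}$ ($q = 3 - \frac{2052}{3955} = \frac{9813}{3955} \approx 2.4812$)
$H = 168$ ($H = 2 - -166 = 2 + \left(196 - 30\right) = 2 + 166 = 168$)
$q + H = \frac{9813}{3955} + 168 = \frac{674253}{3955}$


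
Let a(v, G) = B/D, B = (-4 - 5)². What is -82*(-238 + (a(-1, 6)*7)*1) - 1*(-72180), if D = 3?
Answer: 76198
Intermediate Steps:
B = 81 (B = (-9)² = 81)
a(v, G) = 27 (a(v, G) = 81/3 = 81*(⅓) = 27)
-82*(-238 + (a(-1, 6)*7)*1) - 1*(-72180) = -82*(-238 + (27*7)*1) - 1*(-72180) = -82*(-238 + 189*1) + 72180 = -82*(-238 + 189) + 72180 = -82*(-49) + 72180 = 4018 + 72180 = 76198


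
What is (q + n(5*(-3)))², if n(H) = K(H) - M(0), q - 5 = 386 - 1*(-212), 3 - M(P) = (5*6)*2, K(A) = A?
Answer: 416025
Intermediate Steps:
M(P) = -57 (M(P) = 3 - 5*6*2 = 3 - 30*2 = 3 - 1*60 = 3 - 60 = -57)
q = 603 (q = 5 + (386 - 1*(-212)) = 5 + (386 + 212) = 5 + 598 = 603)
n(H) = 57 + H (n(H) = H - 1*(-57) = H + 57 = 57 + H)
(q + n(5*(-3)))² = (603 + (57 + 5*(-3)))² = (603 + (57 - 15))² = (603 + 42)² = 645² = 416025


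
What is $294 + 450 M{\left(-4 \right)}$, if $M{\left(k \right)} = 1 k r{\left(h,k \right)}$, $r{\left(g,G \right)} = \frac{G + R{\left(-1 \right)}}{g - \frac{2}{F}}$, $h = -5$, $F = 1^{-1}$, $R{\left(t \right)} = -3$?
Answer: $-1506$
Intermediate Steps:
$F = 1$
$r{\left(g,G \right)} = \frac{-3 + G}{-2 + g}$ ($r{\left(g,G \right)} = \frac{G - 3}{g - \frac{2}{1}} = \frac{-3 + G}{g - 2} = \frac{-3 + G}{-2 + g}$)
$M{\left(k \right)} = k \left(\frac{3}{7} - \frac{k}{7}\right)$ ($M{\left(k \right)} = 1 k \frac{-3 + k}{-2 - 5} = k \frac{-3 + k}{-7} = k \left(- \frac{-3 + k}{7}\right) = k \left(\frac{3}{7} - \frac{k}{7}\right)$)
$294 + 450 M{\left(-4 \right)} = 294 + 450 \cdot \frac{1}{7} \left(-4\right) \left(3 - -4\right) = 294 + 450 \cdot \frac{1}{7} \left(-4\right) \left(3 + 4\right) = 294 + 450 \cdot \frac{1}{7} \left(-4\right) 7 = 294 + 450 \left(-4\right) = 294 - 1800 = -1506$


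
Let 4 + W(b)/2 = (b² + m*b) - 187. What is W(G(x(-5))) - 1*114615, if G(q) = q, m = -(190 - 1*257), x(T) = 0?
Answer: -114997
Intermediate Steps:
m = 67 (m = -(190 - 257) = -1*(-67) = 67)
W(b) = -382 + 2*b² + 134*b (W(b) = -8 + 2*((b² + 67*b) - 187) = -8 + 2*(-187 + b² + 67*b) = -8 + (-374 + 2*b² + 134*b) = -382 + 2*b² + 134*b)
W(G(x(-5))) - 1*114615 = (-382 + 2*0² + 134*0) - 1*114615 = (-382 + 2*0 + 0) - 114615 = (-382 + 0 + 0) - 114615 = -382 - 114615 = -114997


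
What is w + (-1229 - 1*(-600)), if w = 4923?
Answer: 4294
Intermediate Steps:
w + (-1229 - 1*(-600)) = 4923 + (-1229 - 1*(-600)) = 4923 + (-1229 + 600) = 4923 - 629 = 4294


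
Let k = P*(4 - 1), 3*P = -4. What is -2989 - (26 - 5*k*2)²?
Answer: -7345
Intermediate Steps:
P = -4/3 (P = (⅓)*(-4) = -4/3 ≈ -1.3333)
k = -4 (k = -4*(4 - 1)/3 = -4/3*3 = -4)
-2989 - (26 - 5*k*2)² = -2989 - (26 - 5*(-4)*2)² = -2989 - (26 + 20*2)² = -2989 - (26 + 40)² = -2989 - 1*66² = -2989 - 1*4356 = -2989 - 4356 = -7345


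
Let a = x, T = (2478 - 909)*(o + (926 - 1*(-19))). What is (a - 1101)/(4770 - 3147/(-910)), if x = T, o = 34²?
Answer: 999594960/1447949 ≈ 690.35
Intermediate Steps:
o = 1156
T = 3296469 (T = (2478 - 909)*(1156 + (926 - 1*(-19))) = 1569*(1156 + (926 + 19)) = 1569*(1156 + 945) = 1569*2101 = 3296469)
x = 3296469
a = 3296469
(a - 1101)/(4770 - 3147/(-910)) = (3296469 - 1101)/(4770 - 3147/(-910)) = 3295368/(4770 - 3147*(-1/910)) = 3295368/(4770 + 3147/910) = 3295368/(4343847/910) = 3295368*(910/4343847) = 999594960/1447949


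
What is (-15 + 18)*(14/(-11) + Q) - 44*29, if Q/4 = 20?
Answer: -11438/11 ≈ -1039.8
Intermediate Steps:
Q = 80 (Q = 4*20 = 80)
(-15 + 18)*(14/(-11) + Q) - 44*29 = (-15 + 18)*(14/(-11) + 80) - 44*29 = 3*(14*(-1/11) + 80) - 1276 = 3*(-14/11 + 80) - 1276 = 3*(866/11) - 1276 = 2598/11 - 1276 = -11438/11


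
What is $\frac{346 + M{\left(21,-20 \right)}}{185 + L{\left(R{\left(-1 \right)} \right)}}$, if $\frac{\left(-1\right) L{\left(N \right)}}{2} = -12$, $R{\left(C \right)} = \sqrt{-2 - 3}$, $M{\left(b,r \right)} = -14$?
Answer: $\frac{332}{209} \approx 1.5885$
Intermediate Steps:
$R{\left(C \right)} = i \sqrt{5}$ ($R{\left(C \right)} = \sqrt{-5} = i \sqrt{5}$)
$L{\left(N \right)} = 24$ ($L{\left(N \right)} = \left(-2\right) \left(-12\right) = 24$)
$\frac{346 + M{\left(21,-20 \right)}}{185 + L{\left(R{\left(-1 \right)} \right)}} = \frac{346 - 14}{185 + 24} = \frac{332}{209}$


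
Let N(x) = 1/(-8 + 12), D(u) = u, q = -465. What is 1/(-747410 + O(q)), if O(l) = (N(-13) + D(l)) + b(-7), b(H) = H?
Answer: -4/2991527 ≈ -1.3371e-6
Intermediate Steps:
N(x) = 1/4
O(l) = -27/4 + l (O(l) = (1/4 + l) - 7 = -27/4 + l)
1/(-747410 + O(q)) = 1/(-747410 + (-27/4 - 465)) = 1/(-747410 - 1887/4) = 1/(-2991527/4) = -4/2991527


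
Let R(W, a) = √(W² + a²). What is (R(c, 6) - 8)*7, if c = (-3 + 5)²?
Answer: -56 + 14*√13 ≈ -5.5223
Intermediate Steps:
c = 4 (c = 2² = 4)
(R(c, 6) - 8)*7 = (√(4² + 6²) - 8)*7 = (√(16 + 36) - 8)*7 = (√52 - 8)*7 = (2*√13 - 8)*7 = (-8 + 2*√13)*7 = -56 + 14*√13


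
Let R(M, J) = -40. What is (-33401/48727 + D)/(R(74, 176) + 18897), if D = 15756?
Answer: 767709211/918845039 ≈ 0.83552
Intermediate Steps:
(-33401/48727 + D)/(R(74, 176) + 18897) = (-33401/48727 + 15756)/(-40 + 18897) = (-33401*1/48727 + 15756)/18857 = (-33401/48727 + 15756)*(1/18857) = (767709211/48727)*(1/18857) = 767709211/918845039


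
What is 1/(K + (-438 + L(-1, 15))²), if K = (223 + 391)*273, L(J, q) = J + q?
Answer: 1/347398 ≈ 2.8785e-6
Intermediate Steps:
K = 167622 (K = 614*273 = 167622)
1/(K + (-438 + L(-1, 15))²) = 1/(167622 + (-438 + (-1 + 15))²) = 1/(167622 + (-438 + 14)²) = 1/(167622 + (-424)²) = 1/(167622 + 179776) = 1/347398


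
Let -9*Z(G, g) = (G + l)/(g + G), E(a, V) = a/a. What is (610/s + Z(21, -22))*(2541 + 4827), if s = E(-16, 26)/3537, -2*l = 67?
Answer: 47690896580/3 ≈ 1.5897e+10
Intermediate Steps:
E(a, V) = 1
l = -67/2 (l = -1/2*67 = -67/2 ≈ -33.500)
s = 1/3537 ≈ 0.00028273
Z(G, g) = -(-67/2 + G)/(9*(G + g)) (Z(G, g) = -(G - 67/2)/(9*(g + G)) = -(-67/2 + G)/(9*(G + g)))
(610/s + Z(21, -22))*(2541 + 4827) = (610/(1/3537) + (67/18 - 1/9*21)/(21 - 22))*(2541 + 4827) = (610*3537 + (67/18 - 7/3)/(-1))*7368 = (2157570 - 1*25/18)*7368 = (2157570 - 25/18)*7368 = (38836235/18)*7368 = 47690896580/3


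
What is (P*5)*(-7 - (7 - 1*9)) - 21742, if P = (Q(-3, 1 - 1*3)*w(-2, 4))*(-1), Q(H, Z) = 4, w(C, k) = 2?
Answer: -21542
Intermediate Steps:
P = -8 (P = (4*2)*(-1) = 8*(-1) = -8)
(P*5)*(-7 - (7 - 1*9)) - 21742 = (-8*5)*(-7 - (7 - 1*9)) - 21742 = -40*(-7 - (7 - 9)) - 21742 = -40*(-7 - 1*(-2)) - 21742 = -40*(-7 + 2) - 21742 = -40*(-5) - 21742 = 200 - 21742 = -21542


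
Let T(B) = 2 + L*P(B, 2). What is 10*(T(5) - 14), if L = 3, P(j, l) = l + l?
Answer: 0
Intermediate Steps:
P(j, l) = 2*l
T(B) = 14 (T(B) = 2 + 3*(2*2) = 2 + 3*4 = 2 + 12 = 14)
10*(T(5) - 14) = 10*(14 - 14) = 10*0 = 0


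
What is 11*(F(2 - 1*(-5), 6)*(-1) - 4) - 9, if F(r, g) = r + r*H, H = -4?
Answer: 178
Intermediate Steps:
F(r, g) = -3*r (F(r, g) = r + r*(-4) = r - 4*r = -3*r)
11*(F(2 - 1*(-5), 6)*(-1) - 4) - 9 = 11*(-3*(2 - 1*(-5))*(-1) - 4) - 9 = 11*(-3*(2 + 5)*(-1) - 4) - 9 = 11*(-3*7*(-1) - 4) - 9 = 11*(-21*(-1) - 4) - 9 = 11*(21 - 4) - 9 = 11*17 - 9 = 187 - 9 = 178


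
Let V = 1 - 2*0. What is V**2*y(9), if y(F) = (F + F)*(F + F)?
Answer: 324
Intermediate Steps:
V = 1 (V = 1 + 0 = 1)
y(F) = 4*F**2 (y(F) = (2*F)*(2*F) = 4*F**2)
V**2*y(9) = 1**2*(4*9**2) = 1*(4*81) = 1*324 = 324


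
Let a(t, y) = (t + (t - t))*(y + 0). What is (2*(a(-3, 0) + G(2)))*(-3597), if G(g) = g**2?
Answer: -28776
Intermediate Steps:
a(t, y) = t*y (a(t, y) = (t + 0)*y = t*y)
(2*(a(-3, 0) + G(2)))*(-3597) = (2*(-3*0 + 2**2))*(-3597) = (2*(0 + 4))*(-3597) = (2*4)*(-3597) = 8*(-3597) = -28776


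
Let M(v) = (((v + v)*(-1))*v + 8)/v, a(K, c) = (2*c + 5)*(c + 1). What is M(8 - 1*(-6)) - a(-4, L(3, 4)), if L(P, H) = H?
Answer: -647/7 ≈ -92.429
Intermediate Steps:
a(K, c) = (1 + c)*(5 + 2*c) (a(K, c) = (5 + 2*c)*(1 + c) = (1 + c)*(5 + 2*c))
M(v) = (8 - 2*v²)/v (M(v) = (((2*v)*(-1))*v + 8)/v = ((-2*v)*v + 8)/v = (-2*v² + 8)/v = (8 - 2*v²)/v)
M(8 - 1*(-6)) - a(-4, L(3, 4)) = (-2*(8 - 1*(-6)) + 8/(8 - 1*(-6))) - (5 + 2*4² + 7*4) = (-2*(8 + 6) + 8/(8 + 6)) - (5 + 2*16 + 28) = (-2*14 + 8/14) - (5 + 32 + 28) = (-28 + 8*(1/14)) - 1*65 = (-28 + 4/7) - 65 = -192/7 - 65 = -647/7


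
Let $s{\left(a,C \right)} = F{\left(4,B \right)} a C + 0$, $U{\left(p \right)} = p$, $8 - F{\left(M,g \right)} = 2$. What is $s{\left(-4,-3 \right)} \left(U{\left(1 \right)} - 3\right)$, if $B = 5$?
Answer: $-144$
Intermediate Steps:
$F{\left(M,g \right)} = 6$ ($F{\left(M,g \right)} = 8 - 2 = 6$)
$s{\left(a,C \right)} = 6 C a$ ($s{\left(a,C \right)} = 6 a C + 0 = 6 C a + 0 = 6 C a$)
$s{\left(-4,-3 \right)} \left(U{\left(1 \right)} - 3\right) = 6 \left(-3\right) \left(-4\right) \left(1 - 3\right) = 72 \left(-2\right) = -144$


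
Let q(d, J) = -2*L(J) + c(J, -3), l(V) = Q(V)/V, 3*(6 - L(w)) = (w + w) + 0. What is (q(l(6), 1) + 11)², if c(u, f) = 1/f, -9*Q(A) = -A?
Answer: 0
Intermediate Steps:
L(w) = 6 - 2*w/3 (L(w) = 6 - ((w + w) + 0)/3 = 6 - (2*w + 0)/3 = 6 - 2*w/3)
Q(A) = A/9 (Q(A) = -(-1)*A/9 = A/9)
l(V) = ⅑ (l(V) = (V/9)/V = ⅑)
q(d, J) = -37/3 + 4*J/3 (q(d, J) = -2*(6 - 2*J/3) + 1/(-3) = (-12 + 4*J/3) - ⅓ = -37/3 + 4*J/3)
(q(l(6), 1) + 11)² = ((-37/3 + (4/3)*1) + 11)² = ((-37/3 + 4/3) + 11)² = (-11 + 11)² = 0² = 0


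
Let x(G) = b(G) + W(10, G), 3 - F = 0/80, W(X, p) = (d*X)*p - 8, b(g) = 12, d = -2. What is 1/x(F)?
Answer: -1/56 ≈ -0.017857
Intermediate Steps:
W(X, p) = -8 - 2*X*p (W(X, p) = (-2*X)*p - 8 = -2*X*p - 8 = -8 - 2*X*p)
F = 3 (F = 3 - 0/80 = 3 - 1*0 = 3 + 0 = 3)
x(G) = 4 - 20*G (x(G) = 12 + (-8 - 2*10*G) = 12 + (-8 - 20*G) = 4 - 20*G)
1/x(F) = 1/(4 - 20*3) = 1/(4 - 60) = 1/(-56) = -1/56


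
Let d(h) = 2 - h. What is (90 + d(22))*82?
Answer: 5740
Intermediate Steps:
(90 + d(22))*82 = (90 + (2 - 1*22))*82 = (90 + (2 - 22))*82 = (90 - 20)*82 = 70*82 = 5740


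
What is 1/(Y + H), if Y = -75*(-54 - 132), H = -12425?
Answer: 1/1525 ≈ 0.00065574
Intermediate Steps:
Y = 13950 (Y = -75*(-186) = 13950)
1/(Y + H) = 1/(13950 - 12425) = 1/1525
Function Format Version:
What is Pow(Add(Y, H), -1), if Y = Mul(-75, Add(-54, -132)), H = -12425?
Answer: Rational(1, 1525) ≈ 0.00065574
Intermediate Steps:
Y = 13950 (Y = Mul(-75, -186) = 13950)
Pow(Add(Y, H), -1) = Pow(Add(13950, -12425), -1) = Pow(1525, -1) = Rational(1, 1525)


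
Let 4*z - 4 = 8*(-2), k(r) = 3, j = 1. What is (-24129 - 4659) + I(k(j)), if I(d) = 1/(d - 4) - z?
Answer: -28786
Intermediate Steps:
z = -3 (z = 1 + (8*(-2))/4 = 1 + (1/4)*(-16) = 1 - 4 = -3)
I(d) = 3 + 1/(-4 + d) (I(d) = 1/(d - 4) - 1*(-3) = 1/(-4 + d) + 3 = 3 + 1/(-4 + d))
(-24129 - 4659) + I(k(j)) = (-24129 - 4659) + (-11 + 3*3)/(-4 + 3) = -28788 + (-11 + 9)/(-1) = -28788 - 1*(-2) = -28788 + 2 = -28786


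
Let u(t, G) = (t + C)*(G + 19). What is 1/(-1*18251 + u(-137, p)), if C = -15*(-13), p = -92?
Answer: -1/22485 ≈ -4.4474e-5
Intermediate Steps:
C = 195
u(t, G) = (19 + G)*(195 + t) (u(t, G) = (t + 195)*(G + 19) = (195 + t)*(19 + G) = (19 + G)*(195 + t))
1/(-1*18251 + u(-137, p)) = 1/(-1*18251 + (3705 + 19*(-137) + 195*(-92) - 92*(-137))) = 1/(-18251 + (3705 - 2603 - 17940 + 12604)) = 1/(-18251 - 4234) = 1/(-22485) = -1/22485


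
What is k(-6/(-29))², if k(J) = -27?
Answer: 729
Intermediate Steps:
k(-6/(-29))² = (-27)² = 729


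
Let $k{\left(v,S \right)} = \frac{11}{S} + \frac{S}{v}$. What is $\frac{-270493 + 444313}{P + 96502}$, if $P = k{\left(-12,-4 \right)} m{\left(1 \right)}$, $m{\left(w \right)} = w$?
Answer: $\frac{417168}{231599} \approx 1.8013$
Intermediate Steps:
$P = - \frac{29}{12}$ ($P = \left(\frac{11}{-4} - \frac{4}{-12}\right) 1 = \left(11 \left(- \frac{1}{4}\right) - - \frac{1}{3}\right) 1 = \left(- \frac{11}{4} + \frac{1}{3}\right) 1 = \left(- \frac{29}{12}\right) 1 = - \frac{29}{12} \approx -2.4167$)
$\frac{-270493 + 444313}{P + 96502} = \frac{-270493 + 444313}{- \frac{29}{12} + 96502} = \frac{173820}{\frac{1157995}{12}} = 173820 \cdot \frac{12}{1157995} = \frac{417168}{231599}$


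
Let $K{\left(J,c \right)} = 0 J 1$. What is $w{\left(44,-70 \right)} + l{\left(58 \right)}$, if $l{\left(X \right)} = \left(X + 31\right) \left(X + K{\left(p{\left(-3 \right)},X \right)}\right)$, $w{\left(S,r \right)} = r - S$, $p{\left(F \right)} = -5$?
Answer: $5048$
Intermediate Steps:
$K{\left(J,c \right)} = 0$ ($K{\left(J,c \right)} = 0 \cdot 1 = 0$)
$l{\left(X \right)} = X \left(31 + X\right)$ ($l{\left(X \right)} = \left(X + 31\right) \left(X + 0\right) = \left(31 + X\right) X = X \left(31 + X\right)$)
$w{\left(44,-70 \right)} + l{\left(58 \right)} = \left(-70 - 44\right) + 58 \left(31 + 58\right) = \left(-70 - 44\right) + 58 \cdot 89 = -114 + 5162 = 5048$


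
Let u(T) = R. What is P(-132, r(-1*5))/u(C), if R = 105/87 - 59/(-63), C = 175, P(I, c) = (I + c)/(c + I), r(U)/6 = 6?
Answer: 1827/3916 ≈ 0.46655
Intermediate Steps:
r(U) = 36 (r(U) = 6*6 = 36)
P(I, c) = 1 (P(I, c) = (I + c)/(I + c) = 1)
R = 3916/1827 (R = 105*(1/87) - 59*(-1/63) = 35/29 + 59/63 = 3916/1827 ≈ 2.1434)
u(T) = 3916/1827
P(-132, r(-1*5))/u(C) = 1/(3916/1827) = 1*(1827/3916) = 1827/3916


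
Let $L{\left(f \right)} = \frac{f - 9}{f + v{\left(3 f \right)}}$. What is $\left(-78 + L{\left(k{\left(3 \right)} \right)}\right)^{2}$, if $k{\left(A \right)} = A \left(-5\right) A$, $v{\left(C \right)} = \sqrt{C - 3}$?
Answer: $\frac{72 \left(2496 \sqrt{138} + 51409 i\right)}{30 \sqrt{138} + 629 i} \approx 5909.9 - 45.092 i$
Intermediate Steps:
$v{\left(C \right)} = \sqrt{-3 + C}$
$k{\left(A \right)} = - 5 A^{2}$ ($k{\left(A \right)} = - 5 A A = - 5 A^{2}$)
$L{\left(f \right)} = \frac{-9 + f}{f + \sqrt{-3 + 3 f}}$ ($L{\left(f \right)} = \frac{f - 9}{f + \sqrt{-3 + 3 f}} = \frac{-9 + f}{f + \sqrt{-3 + 3 f}}$)
$\left(-78 + L{\left(k{\left(3 \right)} \right)}\right)^{2} = \left(-78 + \frac{-9 - 5 \cdot 3^{2}}{- 5 \cdot 3^{2} + \sqrt{3} \sqrt{-1 - 5 \cdot 3^{2}}}\right)^{2} = \left(-78 + \frac{-9 - 45}{\left(-5\right) 9 + \sqrt{3} \sqrt{-1 - 45}}\right)^{2} = \left(-78 + \frac{-9 - 45}{-45 + \sqrt{3} \sqrt{-1 - 45}}\right)^{2} = \left(-78 + \frac{1}{-45 + \sqrt{3} \sqrt{-46}} \left(-54\right)\right)^{2} = \left(-78 + \frac{1}{-45 + \sqrt{3} i \sqrt{46}} \left(-54\right)\right)^{2} = \left(-78 + \frac{1}{-45 + i \sqrt{138}} \left(-54\right)\right)^{2} = \left(-78 - \frac{54}{-45 + i \sqrt{138}}\right)^{2}$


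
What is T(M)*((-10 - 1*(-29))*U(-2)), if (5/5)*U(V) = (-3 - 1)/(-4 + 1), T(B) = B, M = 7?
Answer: 532/3 ≈ 177.33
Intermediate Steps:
U(V) = 4/3 (U(V) = (-3 - 1)/(-4 + 1) = -4/(-3) = -4*(-1/3) = 4/3)
T(M)*((-10 - 1*(-29))*U(-2)) = 7*((-10 - 1*(-29))*(4/3)) = 7*((-10 + 29)*(4/3)) = 7*(19*(4/3)) = 7*(76/3) = 532/3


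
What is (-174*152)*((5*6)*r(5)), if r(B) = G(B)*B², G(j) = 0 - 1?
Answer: 19836000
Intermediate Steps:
G(j) = -1
r(B) = -B²
(-174*152)*((5*6)*r(5)) = (-174*152)*((5*6)*(-1*5²)) = -793440*(-1*25) = -793440*(-25) = -26448*(-750) = 19836000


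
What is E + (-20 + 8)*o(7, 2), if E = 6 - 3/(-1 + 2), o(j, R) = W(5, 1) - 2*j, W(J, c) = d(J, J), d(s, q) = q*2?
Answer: 51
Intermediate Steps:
d(s, q) = 2*q
W(J, c) = 2*J
o(j, R) = 10 - 2*j (o(j, R) = 2*5 - 2*j = 10 - 2*j)
E = 3 (E = 6 - 3/1 = 6 + 1*(-3) = 6 - 3 = 3)
E + (-20 + 8)*o(7, 2) = 3 + (-20 + 8)*(10 - 2*7) = 3 - 12*(10 - 14) = 3 - 12*(-4) = 3 + 48 = 51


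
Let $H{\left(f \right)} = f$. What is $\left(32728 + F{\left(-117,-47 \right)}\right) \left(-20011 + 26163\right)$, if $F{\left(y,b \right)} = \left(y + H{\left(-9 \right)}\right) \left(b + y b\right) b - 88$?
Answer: $198828850368$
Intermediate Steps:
$F{\left(y,b \right)} = -88 + b \left(-9 + y\right) \left(b + b y\right)$ ($F{\left(y,b \right)} = \left(y - 9\right) \left(b + y b\right) b - 88 = \left(-9 + y\right) \left(b + b y\right) b - 88 = b \left(-9 + y\right) \left(b + b y\right) - 88 = -88 + b \left(-9 + y\right) \left(b + b y\right)$)
$\left(32728 + F{\left(-117,-47 \right)}\right) \left(-20011 + 26163\right) = \left(32728 - \left(88 - 2047743 - \left(-47\right)^{2} \left(-117\right)^{2}\right)\right) \left(-20011 + 26163\right) = \left(32728 - \left(-30219032 - 2067624\right)\right) 6152 = \left(32728 + \left(-88 - 19881 + 30239001 + 2067624\right)\right) 6152 = \left(32728 + 32286656\right) 6152 = 32319384 \cdot 6152 = 198828850368$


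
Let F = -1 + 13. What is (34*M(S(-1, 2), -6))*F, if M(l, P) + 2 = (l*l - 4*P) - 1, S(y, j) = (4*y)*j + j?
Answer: 23256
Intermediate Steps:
S(y, j) = j + 4*j*y (S(y, j) = 4*j*y + j = j + 4*j*y)
M(l, P) = -3 + l² - 4*P (M(l, P) = -2 + ((l*l - 4*P) - 1) = -2 + ((l² - 4*P) - 1) = -2 + (-1 + l² - 4*P) = -3 + l² - 4*P)
F = 12
(34*M(S(-1, 2), -6))*F = (34*(-3 + (2*(1 + 4*(-1)))² - 4*(-6)))*12 = (34*(-3 + (2*(1 - 4))² + 24))*12 = (34*(-3 + (2*(-3))² + 24))*12 = (34*(-3 + (-6)² + 24))*12 = (34*(-3 + 36 + 24))*12 = (34*57)*12 = 1938*12 = 23256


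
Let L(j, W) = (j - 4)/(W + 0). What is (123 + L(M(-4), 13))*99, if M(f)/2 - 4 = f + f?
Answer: 157113/13 ≈ 12086.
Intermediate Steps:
M(f) = 8 + 4*f (M(f) = 8 + 2*(f + f) = 8 + 2*(2*f) = 8 + 4*f)
L(j, W) = (-4 + j)/W
(123 + L(M(-4), 13))*99 = (123 + (-4 + (8 + 4*(-4)))/13)*99 = (123 + (-4 + (8 - 16))/13)*99 = (123 + (-4 - 8)/13)*99 = (123 + (1/13)*(-12))*99 = (123 - 12/13)*99 = (1587/13)*99 = 157113/13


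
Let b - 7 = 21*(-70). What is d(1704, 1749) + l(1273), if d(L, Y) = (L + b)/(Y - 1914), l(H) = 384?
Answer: 63119/165 ≈ 382.54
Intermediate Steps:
b = -1463 (b = 7 + 21*(-70) = 7 - 1470 = -1463)
d(L, Y) = (-1463 + L)/(-1914 + Y) (d(L, Y) = (L - 1463)/(Y - 1914) = (-1463 + L)/(-1914 + Y))
d(1704, 1749) + l(1273) = (-1463 + 1704)/(-1914 + 1749) + 384 = 241/(-165) + 384 = -1/165*241 + 384 = -241/165 + 384 = 63119/165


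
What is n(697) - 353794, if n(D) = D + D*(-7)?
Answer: -357976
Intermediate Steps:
n(D) = -6*D (n(D) = D - 7*D = -6*D)
n(697) - 353794 = -6*697 - 353794 = -4182 - 353794 = -357976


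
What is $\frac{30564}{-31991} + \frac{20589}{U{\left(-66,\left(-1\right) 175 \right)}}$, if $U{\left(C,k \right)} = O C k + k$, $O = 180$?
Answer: $- \frac{62878544601}{66503690575} \approx -0.94549$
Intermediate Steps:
$U{\left(C,k \right)} = k + 180 C k$ ($U{\left(C,k \right)} = 180 C k + k = k + 180 C k$)
$\frac{30564}{-31991} + \frac{20589}{U{\left(-66,\left(-1\right) 175 \right)}} = \frac{30564}{-31991} + \frac{20589}{\left(-1\right) 175 \left(1 + 180 \left(-66\right)\right)} = 30564 \left(- \frac{1}{31991}\right) + \frac{20589}{\left(-175\right) \left(1 - 11880\right)} = - \frac{30564}{31991} + \frac{20589}{\left(-175\right) \left(-11879\right)} = - \frac{30564}{31991} + \frac{20589}{2078825} = - \frac{62878544601}{66503690575}$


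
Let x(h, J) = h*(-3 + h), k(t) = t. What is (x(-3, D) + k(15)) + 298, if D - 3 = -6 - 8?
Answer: 331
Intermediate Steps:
D = -11 (D = 3 + (-6 - 8) = 3 - 14 = -11)
(x(-3, D) + k(15)) + 298 = (-3*(-3 - 3) + 15) + 298 = (-3*(-6) + 15) + 298 = (18 + 15) + 298 = 33 + 298 = 331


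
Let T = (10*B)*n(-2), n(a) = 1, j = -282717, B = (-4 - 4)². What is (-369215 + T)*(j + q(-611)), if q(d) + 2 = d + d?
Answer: 104653554075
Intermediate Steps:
B = 64 (B = (-8)² = 64)
q(d) = -2 + 2*d (q(d) = -2 + (d + d) = -2 + 2*d)
T = 640 (T = (10*64)*1 = 640*1 = 640)
(-369215 + T)*(j + q(-611)) = (-369215 + 640)*(-282717 + (-2 + 2*(-611))) = -368575*(-282717 + (-2 - 1222)) = -368575*(-282717 - 1224) = -368575*(-283941) = 104653554075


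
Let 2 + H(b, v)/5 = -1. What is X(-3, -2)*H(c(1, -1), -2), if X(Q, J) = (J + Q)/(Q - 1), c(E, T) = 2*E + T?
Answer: -75/4 ≈ -18.750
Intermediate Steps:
c(E, T) = T + 2*E
H(b, v) = -15 (H(b, v) = -10 + 5*(-1) = -10 - 5 = -15)
X(Q, J) = (J + Q)/(-1 + Q)
X(-3, -2)*H(c(1, -1), -2) = ((-2 - 3)/(-1 - 3))*(-15) = (-5/(-4))*(-15) = -¼*(-5)*(-15) = (5/4)*(-15) = -75/4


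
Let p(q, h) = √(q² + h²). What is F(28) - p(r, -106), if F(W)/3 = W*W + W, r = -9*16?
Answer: 2436 - 2*√7993 ≈ 2257.2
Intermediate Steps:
r = -144
F(W) = 3*W + 3*W² (F(W) = 3*(W*W + W) = 3*(W² + W) = 3*(W + W²) = 3*W + 3*W²)
p(q, h) = √(h² + q²)
F(28) - p(r, -106) = 3*28*(1 + 28) - √((-106)² + (-144)²) = 3*28*29 - √(11236 + 20736) = 2436 - √31972 = 2436 - 2*√7993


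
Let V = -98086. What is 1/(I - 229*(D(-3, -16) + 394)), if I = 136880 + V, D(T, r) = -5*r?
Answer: -1/69752 ≈ -1.4337e-5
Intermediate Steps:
I = 38794 (I = 136880 - 98086 = 38794)
1/(I - 229*(D(-3, -16) + 394)) = 1/(38794 - 229*(-5*(-16) + 394)) = 1/(38794 - 229*(80 + 394)) = 1/(38794 - 229*474) = 1/(38794 - 108546) = 1/(-69752) = -1/69752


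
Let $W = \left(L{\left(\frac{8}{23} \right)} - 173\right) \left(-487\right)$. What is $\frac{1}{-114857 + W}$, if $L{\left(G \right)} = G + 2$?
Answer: $- \frac{23}{730236} \approx -3.1497 \cdot 10^{-5}$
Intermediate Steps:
$L{\left(G \right)} = 2 + G$
$W = \frac{1911475}{23}$ ($W = \left(\left(2 + \frac{8}{23}\right) - 173\right) \left(-487\right) = \left(\frac{54}{23} - 173\right) \left(-487\right) = \left(- \frac{3925}{23}\right) \left(-487\right) = \frac{1911475}{23} \approx 83108.0$)
$\frac{1}{-114857 + W} = \frac{1}{-114857 + \frac{1911475}{23}} = \frac{1}{- \frac{730236}{23}} = - \frac{23}{730236}$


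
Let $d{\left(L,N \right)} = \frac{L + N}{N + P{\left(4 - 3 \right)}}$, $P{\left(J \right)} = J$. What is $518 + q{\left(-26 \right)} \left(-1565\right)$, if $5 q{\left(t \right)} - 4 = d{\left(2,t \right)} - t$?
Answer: $- \frac{229312}{25} \approx -9172.5$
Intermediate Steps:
$d{\left(L,N \right)} = \frac{L + N}{1 + N}$ ($d{\left(L,N \right)} = \frac{L + N}{N + \left(4 - 3\right)} = \frac{L + N}{N + 1} = \frac{L + N}{1 + N}$)
$q{\left(t \right)} = \frac{4}{5} - \frac{t}{5} + \frac{2 + t}{5 \left(1 + t\right)}$ ($q{\left(t \right)} = \frac{4}{5} + \frac{\frac{2 + t}{1 + t} - t}{5} = \frac{4}{5} + \frac{- t + \frac{2 + t}{1 + t}}{5} = \frac{4}{5} - \left(\frac{t}{5} - \frac{2 + t}{5 \left(1 + t\right)}\right) = \frac{4}{5} - \frac{t}{5} + \frac{2 + t}{5 \left(1 + t\right)}$)
$518 + q{\left(-26 \right)} \left(-1565\right) = 518 + \frac{6 - \left(-26\right)^{2} + 4 \left(-26\right)}{5 \left(1 - 26\right)} \left(-1565\right) = 518 + \frac{6 - 676 - 104}{5 \left(-25\right)} \left(-1565\right) = 518 + \frac{1}{5} \left(- \frac{1}{25}\right) \left(6 - 676 - 104\right) \left(-1565\right) = 518 + \frac{1}{5} \left(- \frac{1}{25}\right) \left(-774\right) \left(-1565\right) = 518 + \frac{774}{125} \left(-1565\right) = 518 - \frac{242262}{25} = - \frac{229312}{25}$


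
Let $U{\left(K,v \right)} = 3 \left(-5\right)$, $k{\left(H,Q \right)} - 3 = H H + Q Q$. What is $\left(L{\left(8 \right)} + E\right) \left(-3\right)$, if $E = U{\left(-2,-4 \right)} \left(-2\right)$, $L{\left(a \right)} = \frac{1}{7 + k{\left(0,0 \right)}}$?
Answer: $- \frac{903}{10} \approx -90.3$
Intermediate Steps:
$k{\left(H,Q \right)} = 3 + H^{2} + Q^{2}$ ($k{\left(H,Q \right)} = 3 + \left(H H + Q Q\right) = 3 + \left(H^{2} + Q^{2}\right) = 3 + H^{2} + Q^{2}$)
$U{\left(K,v \right)} = -15$
$L{\left(a \right)} = \frac{1}{10}$ ($L{\left(a \right)} = \frac{1}{7 + \left(3 + 0^{2} + 0^{2}\right)} = \frac{1}{7 + \left(3 + 0 + 0\right)} = \frac{1}{7 + 3} = \frac{1}{10}$)
$E = 30$ ($E = \left(-15\right) \left(-2\right) = 30$)
$\left(L{\left(8 \right)} + E\right) \left(-3\right) = \left(\frac{1}{10} + 30\right) \left(-3\right) = \frac{301}{10} \left(-3\right) = - \frac{903}{10}$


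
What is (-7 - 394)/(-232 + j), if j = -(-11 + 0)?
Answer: 401/221 ≈ 1.8145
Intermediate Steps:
j = 11 (j = -1*(-11) = 11)
(-7 - 394)/(-232 + j) = (-7 - 394)/(-232 + 11) = -401/(-221) = -401*(-1/221) = 401/221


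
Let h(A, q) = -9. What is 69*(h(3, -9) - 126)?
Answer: -9315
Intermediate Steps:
69*(h(3, -9) - 126) = 69*(-9 - 126) = 69*(-135) = -9315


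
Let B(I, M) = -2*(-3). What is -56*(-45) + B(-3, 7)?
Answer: 2526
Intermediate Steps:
B(I, M) = 6
-56*(-45) + B(-3, 7) = -56*(-45) + 6 = 2520 + 6 = 2526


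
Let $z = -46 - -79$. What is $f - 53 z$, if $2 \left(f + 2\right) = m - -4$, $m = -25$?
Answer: $- \frac{3523}{2} \approx -1761.5$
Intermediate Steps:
$f = - \frac{25}{2}$ ($f = -2 + \frac{-25 - -4}{2} = -2 + \frac{-25 + 4}{2} = -2 + \frac{1}{2} \left(-21\right) = -2 - \frac{21}{2} = - \frac{25}{2} \approx -12.5$)
$z = 33$ ($z = -46 + 79 = 33$)
$f - 53 z = - \frac{25}{2} - 1749 = - \frac{3523}{2}$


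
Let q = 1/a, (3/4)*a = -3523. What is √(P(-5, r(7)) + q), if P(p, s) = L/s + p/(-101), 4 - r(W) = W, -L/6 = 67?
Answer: √67887927402555/711646 ≈ 11.578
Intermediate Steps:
a = -14092/3 (a = (4/3)*(-3523) = -14092/3 ≈ -4697.3)
L = -402 (L = -6*67 = -402)
r(W) = 4 - W
q = -3/14092 (q = 1/(-14092/3) = -3/14092 ≈ -0.00021289)
P(p, s) = -402/s - p/101 (P(p, s) = -402/s + p/(-101) = -402/s + p*(-1/101) = -402/s - p/101)
√(P(-5, r(7)) + q) = √((-402/(4 - 1*7) - 1/101*(-5)) - 3/14092) = √((-402/(4 - 7) + 5/101) - 3/14092) = √((-402/(-3) + 5/101) - 3/14092) = √((-402*(-⅓) + 5/101) - 3/14092) = √((134 + 5/101) - 3/14092) = √(13539/101 - 3/14092) = √(190791285/1423292) = √67887927402555/711646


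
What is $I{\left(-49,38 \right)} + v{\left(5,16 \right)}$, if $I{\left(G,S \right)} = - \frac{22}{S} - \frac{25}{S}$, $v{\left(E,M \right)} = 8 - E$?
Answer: $\frac{67}{38} \approx 1.7632$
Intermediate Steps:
$I{\left(G,S \right)} = - \frac{47}{S}$
$I{\left(-49,38 \right)} + v{\left(5,16 \right)} = - \frac{47}{38} + \left(8 - 5\right) = \left(-47\right) \frac{1}{38} + \left(8 - 5\right) = - \frac{47}{38} + 3 = \frac{67}{38}$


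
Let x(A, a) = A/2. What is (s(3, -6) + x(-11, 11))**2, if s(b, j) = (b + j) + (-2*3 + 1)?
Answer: 729/4 ≈ 182.25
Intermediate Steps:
x(A, a) = A/2 (x(A, a) = A*(1/2) = A/2)
s(b, j) = -5 + b + j (s(b, j) = (b + j) + (-6 + 1) = (b + j) - 5 = -5 + b + j)
(s(3, -6) + x(-11, 11))**2 = ((-5 + 3 - 6) + (1/2)*(-11))**2 = (-8 - 11/2)**2 = (-27/2)**2 = 729/4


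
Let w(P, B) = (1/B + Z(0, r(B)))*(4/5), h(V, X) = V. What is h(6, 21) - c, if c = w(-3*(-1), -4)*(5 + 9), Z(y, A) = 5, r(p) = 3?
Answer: -236/5 ≈ -47.200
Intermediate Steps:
w(P, B) = 4 + 4/(5*B) (w(P, B) = (1/B + 5)*(4/5) = (5 + 1/B)*(4*(⅕)) = (5 + 1/B)*(⅘) = 4 + 4/(5*B))
c = 266/5 (c = (4 + (⅘)/(-4))*(5 + 9) = (4 + (⅘)*(-¼))*14 = (4 - ⅕)*14 = (19/5)*14 = 266/5 ≈ 53.200)
h(6, 21) - c = 6 - 1*266/5 = 6 - 266/5 = -236/5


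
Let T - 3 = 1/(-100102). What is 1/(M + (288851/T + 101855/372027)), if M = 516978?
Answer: 111721568235/68514621546099259 ≈ 1.6306e-6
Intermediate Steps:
T = 300305/100102 (T = 3 + 1/(-100102) = 3 - 1/100102 = 300305/100102 ≈ 3.0000)
1/(M + (288851/T + 101855/372027)) = 1/(516978 + (288851/(300305/100102) + 101855/372027)) = 1/(516978 + (288851*(100102/300305) + 101855*(1/372027))) = 1/(516978 + (28914562802/300305 + 101855/372027)) = 1/(516978 + 10757028643105429/111721568235) = 1/(68514621546099259/111721568235) = 111721568235/68514621546099259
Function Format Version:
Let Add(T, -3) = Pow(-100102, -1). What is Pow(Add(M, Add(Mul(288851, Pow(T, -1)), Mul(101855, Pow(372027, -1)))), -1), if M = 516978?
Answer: Rational(111721568235, 68514621546099259) ≈ 1.6306e-6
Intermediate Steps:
T = Rational(300305, 100102) (T = Add(3, Pow(-100102, -1)) = Add(3, Rational(-1, 100102)) = Rational(300305, 100102) ≈ 3.0000)
Pow(Add(M, Add(Mul(288851, Pow(T, -1)), Mul(101855, Pow(372027, -1)))), -1) = Pow(Add(516978, Add(Mul(288851, Pow(Rational(300305, 100102), -1)), Mul(101855, Pow(372027, -1)))), -1) = Pow(Add(516978, Add(Mul(288851, Rational(100102, 300305)), Mul(101855, Rational(1, 372027)))), -1) = Pow(Add(516978, Add(Rational(28914562802, 300305), Rational(101855, 372027))), -1) = Pow(Add(516978, Rational(10757028643105429, 111721568235)), -1) = Pow(Rational(68514621546099259, 111721568235), -1) = Rational(111721568235, 68514621546099259)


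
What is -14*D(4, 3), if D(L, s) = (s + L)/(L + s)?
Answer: -14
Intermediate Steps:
D(L, s) = 1 (D(L, s) = (L + s)/(L + s) = 1)
-14*D(4, 3) = -14*1 = -14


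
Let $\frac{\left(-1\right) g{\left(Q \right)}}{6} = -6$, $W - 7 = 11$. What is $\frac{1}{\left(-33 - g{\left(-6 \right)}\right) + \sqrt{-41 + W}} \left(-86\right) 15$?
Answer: $\frac{1935}{104} + \frac{645 i \sqrt{23}}{2392} \approx 18.606 + 1.2932 i$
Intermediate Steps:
$W = 18$ ($W = 7 + 11 = 18$)
$g{\left(Q \right)} = 36$ ($g{\left(Q \right)} = \left(-6\right) \left(-6\right) = 36$)
$\frac{1}{\left(-33 - g{\left(-6 \right)}\right) + \sqrt{-41 + W}} \left(-86\right) 15 = \frac{1}{\left(-33 - 36\right) + \sqrt{-41 + 18}} \left(-86\right) 15 = \frac{1}{\left(-33 - 36\right) + \sqrt{-23}} \left(-86\right) 15 = \frac{1}{-69 + i \sqrt{23}} \left(-86\right) 15 = - \frac{86}{-69 + i \sqrt{23}} \cdot 15 = - \frac{1290}{-69 + i \sqrt{23}}$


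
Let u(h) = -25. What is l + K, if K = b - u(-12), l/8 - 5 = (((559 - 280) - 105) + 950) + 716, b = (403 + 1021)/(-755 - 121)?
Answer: 3237559/219 ≈ 14783.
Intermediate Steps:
b = -356/219 (b = 1424/(-876) = 1424*(-1/876) = -356/219 ≈ -1.6256)
l = 14760 (l = 40 + 8*((((559 - 280) - 105) + 950) + 716) = 40 + 8*(((279 - 105) + 950) + 716) = 40 + 8*((174 + 950) + 716) = 40 + 8*(1124 + 716) = 40 + 8*1840 = 40 + 14720 = 14760)
K = 5119/219 (K = -356/219 - 1*(-25) = -356/219 + 25 = 5119/219 ≈ 23.374)
l + K = 14760 + 5119/219 = 3237559/219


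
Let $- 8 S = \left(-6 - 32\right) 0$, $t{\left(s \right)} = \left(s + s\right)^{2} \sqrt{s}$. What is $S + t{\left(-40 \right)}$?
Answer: $12800 i \sqrt{10} \approx 40477.0 i$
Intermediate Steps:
$t{\left(s \right)} = 4 s^{\frac{5}{2}}$ ($t{\left(s \right)} = \left(2 s\right)^{2} \sqrt{s} = 4 s^{2} \sqrt{s} = 4 s^{\frac{5}{2}}$)
$S = 0$ ($S = - \frac{\left(-6 - 32\right) 0}{8} = - \frac{\left(-38\right) 0}{8} = \left(- \frac{1}{8}\right) 0 = 0$)
$S + t{\left(-40 \right)} = 0 + 4 \left(-40\right)^{\frac{5}{2}} = 0 + 4 \cdot 3200 i \sqrt{10} = 0 + 12800 i \sqrt{10} = 12800 i \sqrt{10}$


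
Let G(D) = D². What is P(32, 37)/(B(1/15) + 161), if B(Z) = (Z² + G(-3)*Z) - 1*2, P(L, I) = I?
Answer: 8325/35911 ≈ 0.23182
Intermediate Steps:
B(Z) = -2 + Z² + 9*Z (B(Z) = (Z² + (-3)²*Z) - 1*2 = (Z² + 9*Z) - 2 = -2 + Z² + 9*Z)
P(32, 37)/(B(1/15) + 161) = 37/((-2 + (1/15)² + 9/15) + 161) = 37/((-2 + (1/15)² + 9*(1/15)) + 161) = 37/((-2 + 1/225 + ⅗) + 161) = 37/(-314/225 + 161) = 37/(35911/225) = 37*(225/35911) = 8325/35911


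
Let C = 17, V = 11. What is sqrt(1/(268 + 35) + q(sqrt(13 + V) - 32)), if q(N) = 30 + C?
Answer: sqrt(4315326)/303 ≈ 6.8559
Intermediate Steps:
q(N) = 47 (q(N) = 30 + 17 = 47)
sqrt(1/(268 + 35) + q(sqrt(13 + V) - 32)) = sqrt(1/(268 + 35) + 47) = sqrt(1/303 + 47) = sqrt(14242/303) = sqrt(4315326)/303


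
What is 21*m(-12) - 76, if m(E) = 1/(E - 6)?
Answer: -463/6 ≈ -77.167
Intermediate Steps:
m(E) = 1/(-6 + E)
21*m(-12) - 76 = 21/(-6 - 12) - 76 = 21/(-18) - 76 = 21*(-1/18) - 76 = -7/6 - 76 = -463/6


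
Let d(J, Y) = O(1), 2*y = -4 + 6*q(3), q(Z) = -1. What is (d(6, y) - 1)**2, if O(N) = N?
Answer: 0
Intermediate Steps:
y = -5 (y = (-4 + 6*(-1))/2 = (-4 - 6)/2 = (1/2)*(-10) = -5)
d(J, Y) = 1
(d(6, y) - 1)**2 = (1 - 1)**2 = 0**2 = 0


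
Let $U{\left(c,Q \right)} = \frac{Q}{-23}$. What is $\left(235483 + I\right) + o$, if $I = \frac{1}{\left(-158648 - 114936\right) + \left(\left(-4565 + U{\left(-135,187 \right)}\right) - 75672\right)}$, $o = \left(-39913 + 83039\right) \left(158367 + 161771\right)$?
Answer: $\frac{112358319371678947}{8138070} \approx 1.3807 \cdot 10^{10}$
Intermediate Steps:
$U{\left(c,Q \right)} = - \frac{Q}{23}$ ($U{\left(c,Q \right)} = Q \left(- \frac{1}{23}\right) = - \frac{Q}{23}$)
$o = 13806271388$ ($o = 43126 \cdot 320138 = 13806271388$)
$I = - \frac{23}{8138070}$ ($I = \frac{1}{\left(-158648 - 114936\right) - \frac{1845638}{23}} = \frac{1}{-273584 - \frac{1845638}{23}} = \frac{1}{- \frac{8138070}{23}} = - \frac{23}{8138070} \approx -2.8262 \cdot 10^{-6}$)
$\left(235483 + I\right) + o = \left(235483 - \frac{23}{8138070}\right) + 13806271388 = \frac{1916377137787}{8138070} + 13806271388 = \frac{112358319371678947}{8138070}$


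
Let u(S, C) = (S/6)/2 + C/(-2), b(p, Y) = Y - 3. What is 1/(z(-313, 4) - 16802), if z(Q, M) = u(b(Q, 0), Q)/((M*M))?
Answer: -64/1074703 ≈ -5.9551e-5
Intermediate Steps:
b(p, Y) = -3 + Y
u(S, C) = -C/2 + S/12 (u(S, C) = (S*(⅙))*(½) + C*(-½) = (S/6)*(½) - C/2 = S/12 - C/2 = -C/2 + S/12)
z(Q, M) = (-¼ - Q/2)/M² (z(Q, M) = (-Q/2 + (-3 + 0)/12)/((M*M)) = (-Q/2 + (1/12)*(-3))/(M²) = (-Q/2 - ¼)/M² = (-¼ - Q/2)/M²)
1/(z(-313, 4) - 16802) = 1/((¼)*(-1 - 2*(-313))/4² - 16802) = 1/((¼)*(1/16)*(-1 + 626) - 16802) = 1/((¼)*(1/16)*625 - 16802) = 1/(625/64 - 16802) = 1/(-1074703/64) = -64/1074703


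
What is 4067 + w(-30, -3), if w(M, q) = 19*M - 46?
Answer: 3451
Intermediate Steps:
w(M, q) = -46 + 19*M
4067 + w(-30, -3) = 4067 + (-46 + 19*(-30)) = 4067 + (-46 - 570) = 4067 - 616 = 3451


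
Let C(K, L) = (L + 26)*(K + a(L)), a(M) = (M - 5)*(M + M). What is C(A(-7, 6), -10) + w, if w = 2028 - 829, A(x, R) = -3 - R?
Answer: 5855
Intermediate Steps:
a(M) = 2*M*(-5 + M) (a(M) = (-5 + M)*(2*M) = 2*M*(-5 + M))
w = 1199
C(K, L) = (26 + L)*(K + 2*L*(-5 + L)) (C(K, L) = (L + 26)*(K + 2*L*(-5 + L)) = (26 + L)*(K + 2*L*(-5 + L)))
C(A(-7, 6), -10) + w = (-260*(-10) + 2*(-10)³ + 26*(-3 - 1*6) + 42*(-10)² + (-3 - 1*6)*(-10)) + 1199 = (2600 + 2*(-1000) + 26*(-3 - 6) + 42*100 + (-3 - 6)*(-10)) + 1199 = (2600 - 2000 + 26*(-9) + 4200 - 9*(-10)) + 1199 = (2600 - 2000 - 234 + 4200 + 90) + 1199 = 4656 + 1199 = 5855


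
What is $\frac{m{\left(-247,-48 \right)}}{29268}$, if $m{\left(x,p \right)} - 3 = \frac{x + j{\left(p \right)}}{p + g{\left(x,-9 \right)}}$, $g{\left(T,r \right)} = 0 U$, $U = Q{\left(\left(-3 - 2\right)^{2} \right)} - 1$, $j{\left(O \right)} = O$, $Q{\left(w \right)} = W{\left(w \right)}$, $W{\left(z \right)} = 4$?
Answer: $\frac{439}{1404864} \approx 0.00031249$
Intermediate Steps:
$Q{\left(w \right)} = 4$
$U = 3$ ($U = 4 - 1 = 3$)
$g{\left(T,r \right)} = 0$ ($g{\left(T,r \right)} = 0 \cdot 3 = 0$)
$m{\left(x,p \right)} = 3 + \frac{p + x}{p}$ ($m{\left(x,p \right)} = 3 + \frac{x + p}{p + 0} = 3 + \frac{p + x}{p}$)
$\frac{m{\left(-247,-48 \right)}}{29268} = \frac{4 - \frac{247}{-48}}{29268} = \left(4 - - \frac{247}{48}\right) \frac{1}{29268} = \left(4 + \frac{247}{48}\right) \frac{1}{29268} = \frac{439}{48} \cdot \frac{1}{29268} = \frac{439}{1404864}$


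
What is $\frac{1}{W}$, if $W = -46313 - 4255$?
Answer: $- \frac{1}{50568} \approx -1.9775 \cdot 10^{-5}$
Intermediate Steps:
$W = -50568$ ($W = -46313 - 4255 = -50568$)
$\frac{1}{W} = \frac{1}{-50568} = - \frac{1}{50568}$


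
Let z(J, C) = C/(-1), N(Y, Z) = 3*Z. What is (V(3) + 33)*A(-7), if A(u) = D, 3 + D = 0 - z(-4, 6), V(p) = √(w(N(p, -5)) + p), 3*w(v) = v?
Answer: 99 + 3*I*√2 ≈ 99.0 + 4.2426*I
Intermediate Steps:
w(v) = v/3
V(p) = √(-5 + p) (V(p) = √((3*(-5))/3 + p) = √((⅓)*(-15) + p) = √(-5 + p))
z(J, C) = -C (z(J, C) = C*(-1) = -C)
D = 3 (D = -3 + (0 - (-1)*6) = -3 + (0 - 1*(-6)) = -3 + (0 + 6) = -3 + 6 = 3)
A(u) = 3
(V(3) + 33)*A(-7) = (√(-5 + 3) + 33)*3 = (√(-2) + 33)*3 = (I*√2 + 33)*3 = (33 + I*√2)*3 = 99 + 3*I*√2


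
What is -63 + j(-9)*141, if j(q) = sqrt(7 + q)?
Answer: -63 + 141*I*sqrt(2) ≈ -63.0 + 199.4*I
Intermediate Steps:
-63 + j(-9)*141 = -63 + sqrt(7 - 9)*141 = -63 + sqrt(-2)*141 = -63 + (I*sqrt(2))*141 = -63 + 141*I*sqrt(2)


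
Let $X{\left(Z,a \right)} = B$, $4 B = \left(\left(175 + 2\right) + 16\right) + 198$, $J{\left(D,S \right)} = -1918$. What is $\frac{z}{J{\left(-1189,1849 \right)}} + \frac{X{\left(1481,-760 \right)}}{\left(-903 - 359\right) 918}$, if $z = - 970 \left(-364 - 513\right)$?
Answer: $- \frac{115945666297}{261415728} \approx -443.53$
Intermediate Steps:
$B = \frac{391}{4}$ ($B = \frac{\left(\left(175 + 2\right) + 16\right) + 198}{4} = \frac{\left(177 + 16\right) + 198}{4} = \frac{193 + 198}{4} = \frac{1}{4} \cdot 391 = \frac{391}{4} \approx 97.75$)
$X{\left(Z,a \right)} = \frac{391}{4}$
$z = 850690$ ($z = \left(-970\right) \left(-877\right) = 850690$)
$\frac{z}{J{\left(-1189,1849 \right)}} + \frac{X{\left(1481,-760 \right)}}{\left(-903 - 359\right) 918} = \frac{850690}{-1918} + \frac{391}{4 \left(-903 - 359\right) 918} = 850690 \left(- \frac{1}{1918}\right) + \frac{391}{4 \left(\left(-1262\right) 918\right)} = - \frac{425345}{959} + \frac{391}{4 \left(-1158516\right)} = - \frac{425345}{959} + \frac{391}{4} \left(- \frac{1}{1158516}\right) = - \frac{425345}{959} - \frac{23}{272592} = - \frac{115945666297}{261415728}$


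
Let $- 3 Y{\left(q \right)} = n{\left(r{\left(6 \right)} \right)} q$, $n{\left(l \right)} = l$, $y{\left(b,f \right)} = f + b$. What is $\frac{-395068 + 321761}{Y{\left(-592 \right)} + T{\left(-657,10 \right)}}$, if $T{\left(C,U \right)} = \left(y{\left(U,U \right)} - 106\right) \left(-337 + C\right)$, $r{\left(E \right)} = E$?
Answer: $- \frac{73307}{86668} \approx -0.84584$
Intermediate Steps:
$y{\left(b,f \right)} = b + f$
$Y{\left(q \right)} = - 2 q$ ($Y{\left(q \right)} = - \frac{6 q}{3} = - 2 q$)
$T{\left(C,U \right)} = \left(-337 + C\right) \left(-106 + 2 U\right)$ ($T{\left(C,U \right)} = \left(\left(U + U\right) - 106\right) \left(-337 + C\right) = \left(2 U - 106\right) \left(-337 + C\right) = \left(-106 + 2 U\right) \left(-337 + C\right) = \left(-337 + C\right) \left(-106 + 2 U\right)$)
$\frac{-395068 + 321761}{Y{\left(-592 \right)} + T{\left(-657,10 \right)}} = \frac{-395068 + 321761}{\left(-2\right) \left(-592\right) + \left(35722 - 6740 - -69642 + 2 \left(-657\right) 10\right)} = - \frac{73307}{1184 + \left(35722 - 6740 + 69642 - 13140\right)} = - \frac{73307}{1184 + 85484} = - \frac{73307}{86668}$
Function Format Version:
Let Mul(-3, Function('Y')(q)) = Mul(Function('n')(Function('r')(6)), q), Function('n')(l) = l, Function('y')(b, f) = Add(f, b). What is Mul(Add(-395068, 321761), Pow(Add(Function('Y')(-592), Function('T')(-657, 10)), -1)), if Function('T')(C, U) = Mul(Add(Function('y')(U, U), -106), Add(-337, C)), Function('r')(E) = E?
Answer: Rational(-73307, 86668) ≈ -0.84584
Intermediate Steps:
Function('y')(b, f) = Add(b, f)
Function('Y')(q) = Mul(-2, q) (Function('Y')(q) = Mul(Rational(-1, 3), Mul(6, q)) = Mul(-2, q))
Function('T')(C, U) = Mul(Add(-337, C), Add(-106, Mul(2, U))) (Function('T')(C, U) = Mul(Add(Add(U, U), -106), Add(-337, C)) = Mul(Add(Mul(2, U), -106), Add(-337, C)) = Mul(Add(-106, Mul(2, U)), Add(-337, C)) = Mul(Add(-337, C), Add(-106, Mul(2, U))))
Mul(Add(-395068, 321761), Pow(Add(Function('Y')(-592), Function('T')(-657, 10)), -1)) = Mul(Add(-395068, 321761), Pow(Add(Mul(-2, -592), Add(35722, Mul(-674, 10), Mul(-106, -657), Mul(2, -657, 10))), -1)) = Mul(-73307, Pow(Add(1184, Add(35722, -6740, 69642, -13140)), -1)) = Mul(-73307, Pow(Add(1184, 85484), -1)) = Mul(-73307, Pow(86668, -1)) = Mul(-73307, Rational(1, 86668)) = Rational(-73307, 86668)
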